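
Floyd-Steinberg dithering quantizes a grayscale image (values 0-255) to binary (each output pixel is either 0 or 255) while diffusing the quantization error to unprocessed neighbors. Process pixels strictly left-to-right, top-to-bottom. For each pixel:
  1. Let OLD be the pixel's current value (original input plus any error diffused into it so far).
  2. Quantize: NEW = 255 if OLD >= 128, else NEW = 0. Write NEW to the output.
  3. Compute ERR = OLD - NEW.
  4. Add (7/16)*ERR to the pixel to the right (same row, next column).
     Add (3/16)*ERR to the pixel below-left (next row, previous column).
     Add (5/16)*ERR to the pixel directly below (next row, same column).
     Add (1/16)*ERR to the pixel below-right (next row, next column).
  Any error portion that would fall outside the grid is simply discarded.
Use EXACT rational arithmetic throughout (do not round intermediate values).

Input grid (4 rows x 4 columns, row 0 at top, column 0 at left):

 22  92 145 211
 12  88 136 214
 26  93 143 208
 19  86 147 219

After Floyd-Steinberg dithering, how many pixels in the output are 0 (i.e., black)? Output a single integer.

Answer: 8

Derivation:
(0,0): OLD=22 → NEW=0, ERR=22
(0,1): OLD=813/8 → NEW=0, ERR=813/8
(0,2): OLD=24251/128 → NEW=255, ERR=-8389/128
(0,3): OLD=373405/2048 → NEW=255, ERR=-148835/2048
(1,0): OLD=4855/128 → NEW=0, ERR=4855/128
(1,1): OLD=128449/1024 → NEW=0, ERR=128449/1024
(1,2): OLD=5345237/32768 → NEW=255, ERR=-3010603/32768
(1,3): OLD=77069027/524288 → NEW=255, ERR=-56624413/524288
(2,0): OLD=1005531/16384 → NEW=0, ERR=1005531/16384
(2,1): OLD=75599129/524288 → NEW=255, ERR=-58094311/524288
(2,2): OLD=55994397/1048576 → NEW=0, ERR=55994397/1048576
(2,3): OLD=3219038281/16777216 → NEW=255, ERR=-1059151799/16777216
(3,0): OLD=145985579/8388608 → NEW=0, ERR=145985579/8388608
(3,1): OLD=9775776181/134217728 → NEW=0, ERR=9775776181/134217728
(3,2): OLD=379655156811/2147483648 → NEW=255, ERR=-167953173429/2147483648
(3,3): OLD=5785929862285/34359738368 → NEW=255, ERR=-2975803421555/34359738368
Output grid:
  Row 0: ..##  (2 black, running=2)
  Row 1: ..##  (2 black, running=4)
  Row 2: .#.#  (2 black, running=6)
  Row 3: ..##  (2 black, running=8)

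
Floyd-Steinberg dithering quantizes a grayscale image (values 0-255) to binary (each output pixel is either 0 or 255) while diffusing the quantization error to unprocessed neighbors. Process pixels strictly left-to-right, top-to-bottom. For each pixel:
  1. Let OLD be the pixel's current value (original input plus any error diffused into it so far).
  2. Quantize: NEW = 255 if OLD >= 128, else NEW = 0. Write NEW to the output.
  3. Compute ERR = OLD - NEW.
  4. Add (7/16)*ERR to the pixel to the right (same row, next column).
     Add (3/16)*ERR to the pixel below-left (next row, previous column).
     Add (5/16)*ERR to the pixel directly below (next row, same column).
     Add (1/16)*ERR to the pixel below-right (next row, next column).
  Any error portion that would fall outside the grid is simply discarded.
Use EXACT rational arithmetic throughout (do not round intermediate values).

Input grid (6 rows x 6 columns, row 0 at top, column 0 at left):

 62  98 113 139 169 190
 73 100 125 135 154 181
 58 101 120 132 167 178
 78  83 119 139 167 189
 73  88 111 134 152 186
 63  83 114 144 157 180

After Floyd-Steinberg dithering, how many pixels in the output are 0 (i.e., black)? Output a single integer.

Answer: 18

Derivation:
(0,0): OLD=62 → NEW=0, ERR=62
(0,1): OLD=1001/8 → NEW=0, ERR=1001/8
(0,2): OLD=21471/128 → NEW=255, ERR=-11169/128
(0,3): OLD=206489/2048 → NEW=0, ERR=206489/2048
(0,4): OLD=6983215/32768 → NEW=255, ERR=-1372625/32768
(0,5): OLD=90006345/524288 → NEW=255, ERR=-43687095/524288
(1,0): OLD=14827/128 → NEW=0, ERR=14827/128
(1,1): OLD=181549/1024 → NEW=255, ERR=-79571/1024
(1,2): OLD=2964209/32768 → NEW=0, ERR=2964209/32768
(1,3): OLD=25267581/131072 → NEW=255, ERR=-8155779/131072
(1,4): OLD=875473719/8388608 → NEW=0, ERR=875473719/8388608
(1,5): OLD=26575365201/134217728 → NEW=255, ERR=-7650155439/134217728
(2,0): OLD=1304639/16384 → NEW=0, ERR=1304639/16384
(2,1): OLD=71175013/524288 → NEW=255, ERR=-62518427/524288
(2,2): OLD=667530991/8388608 → NEW=0, ERR=667530991/8388608
(2,3): OLD=11582433207/67108864 → NEW=255, ERR=-5530327113/67108864
(2,4): OLD=319941103141/2147483648 → NEW=255, ERR=-227667227099/2147483648
(2,5): OLD=4134471676755/34359738368 → NEW=0, ERR=4134471676755/34359738368
(3,0): OLD=675498383/8388608 → NEW=0, ERR=675498383/8388608
(3,1): OLD=6768827043/67108864 → NEW=0, ERR=6768827043/67108864
(3,2): OLD=88632483001/536870912 → NEW=255, ERR=-48269599559/536870912
(3,3): OLD=2027488759819/34359738368 → NEW=0, ERR=2027488759819/34359738368
(3,4): OLD=48680075809259/274877906944 → NEW=255, ERR=-21413790461461/274877906944
(3,5): OLD=817571719369957/4398046511104 → NEW=255, ERR=-303930140961563/4398046511104
(4,0): OLD=125709569601/1073741824 → NEW=0, ERR=125709569601/1073741824
(4,1): OLD=2730147834509/17179869184 → NEW=255, ERR=-1650718807411/17179869184
(4,2): OLD=32014665904407/549755813888 → NEW=0, ERR=32014665904407/549755813888
(4,3): OLD=1387067414375059/8796093022208 → NEW=255, ERR=-855936306287981/8796093022208
(4,4): OLD=10669793888904515/140737488355328 → NEW=0, ERR=10669793888904515/140737488355328
(4,5): OLD=433930639297669621/2251799813685248 → NEW=255, ERR=-140278313192068619/2251799813685248
(5,0): OLD=22421917283319/274877906944 → NEW=0, ERR=22421917283319/274877906944
(5,1): OLD=940274850972903/8796093022208 → NEW=0, ERR=940274850972903/8796093022208
(5,2): OLD=10887096976705949/70368744177664 → NEW=255, ERR=-7056932788598371/70368744177664
(5,3): OLD=197192345765501775/2251799813685248 → NEW=0, ERR=197192345765501775/2251799813685248
(5,4): OLD=906312053682785951/4503599627370496 → NEW=255, ERR=-242105851296690529/4503599627370496
(5,5): OLD=10214276240274453067/72057594037927936 → NEW=255, ERR=-8160410239397170613/72057594037927936
Output grid:
  Row 0: ..#.##  (3 black, running=3)
  Row 1: .#.#.#  (3 black, running=6)
  Row 2: .#.##.  (3 black, running=9)
  Row 3: ..#.##  (3 black, running=12)
  Row 4: .#.#.#  (3 black, running=15)
  Row 5: ..#.##  (3 black, running=18)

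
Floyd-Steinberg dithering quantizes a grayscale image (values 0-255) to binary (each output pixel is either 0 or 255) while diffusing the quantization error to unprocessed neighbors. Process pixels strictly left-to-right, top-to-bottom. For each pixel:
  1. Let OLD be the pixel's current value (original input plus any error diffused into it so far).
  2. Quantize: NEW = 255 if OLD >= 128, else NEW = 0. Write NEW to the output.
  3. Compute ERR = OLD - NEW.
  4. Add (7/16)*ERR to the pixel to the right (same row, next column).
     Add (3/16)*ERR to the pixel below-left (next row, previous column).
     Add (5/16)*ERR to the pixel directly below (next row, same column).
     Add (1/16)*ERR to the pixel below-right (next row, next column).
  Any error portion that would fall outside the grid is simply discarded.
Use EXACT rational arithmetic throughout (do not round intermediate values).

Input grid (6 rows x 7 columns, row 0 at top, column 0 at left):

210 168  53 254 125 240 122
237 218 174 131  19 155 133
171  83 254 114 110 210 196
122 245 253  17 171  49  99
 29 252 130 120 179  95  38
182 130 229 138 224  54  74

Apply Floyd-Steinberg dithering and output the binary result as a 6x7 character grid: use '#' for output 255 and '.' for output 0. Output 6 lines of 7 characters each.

Answer: ##.#.##
###..#.
#.##.##
.##.#..
.#.#.#.
###.#..

Derivation:
(0,0): OLD=210 → NEW=255, ERR=-45
(0,1): OLD=2373/16 → NEW=255, ERR=-1707/16
(0,2): OLD=1619/256 → NEW=0, ERR=1619/256
(0,3): OLD=1051717/4096 → NEW=255, ERR=7237/4096
(0,4): OLD=8242659/65536 → NEW=0, ERR=8242659/65536
(0,5): OLD=309356853/1048576 → NEW=255, ERR=41969973/1048576
(0,6): OLD=2340610163/16777216 → NEW=255, ERR=-1937579917/16777216
(1,0): OLD=51951/256 → NEW=255, ERR=-13329/256
(1,1): OLD=328201/2048 → NEW=255, ERR=-194039/2048
(1,2): OLD=8400957/65536 → NEW=255, ERR=-8310723/65536
(1,3): OLD=26227449/262144 → NEW=0, ERR=26227449/262144
(1,4): OLD=1840310987/16777216 → NEW=0, ERR=1840310987/16777216
(1,5): OLD=27072325691/134217728 → NEW=255, ERR=-7153194949/134217728
(1,6): OLD=163411920405/2147483648 → NEW=0, ERR=163411920405/2147483648
(2,0): OLD=4488051/32768 → NEW=255, ERR=-3867789/32768
(2,1): OLD=-26507871/1048576 → NEW=0, ERR=-26507871/1048576
(2,2): OLD=3626381347/16777216 → NEW=255, ERR=-651808733/16777216
(2,3): OLD=18912576203/134217728 → NEW=255, ERR=-15312944437/134217728
(2,4): OLD=97306949371/1073741824 → NEW=0, ERR=97306949371/1073741824
(2,5): OLD=8731382320105/34359738368 → NEW=255, ERR=-30350963735/34359738368
(2,6): OLD=118781418501359/549755813888 → NEW=255, ERR=-21406314040081/549755813888
(3,0): OLD=1348450499/16777216 → NEW=0, ERR=1348450499/16777216
(3,1): OLD=34574738183/134217728 → NEW=255, ERR=349217543/134217728
(3,2): OLD=235176847813/1073741824 → NEW=255, ERR=-38627317307/1073741824
(3,3): OLD=-85161533325/4294967296 → NEW=0, ERR=-85161533325/4294967296
(3,4): OLD=100797143540931/549755813888 → NEW=255, ERR=-39390589000509/549755813888
(3,5): OLD=69224286971769/4398046511104 → NEW=0, ERR=69224286971769/4398046511104
(3,6): OLD=6590938197429799/70368744177664 → NEW=0, ERR=6590938197429799/70368744177664
(4,0): OLD=117262698381/2147483648 → NEW=0, ERR=117262698381/2147483648
(4,1): OLD=9448268120873/34359738368 → NEW=255, ERR=686534837033/34359738368
(4,2): OLD=68139151786759/549755813888 → NEW=0, ERR=68139151786759/549755813888
(4,3): OLD=670026445190781/4398046511104 → NEW=255, ERR=-451475415140739/4398046511104
(4,4): OLD=3990260596293415/35184372088832 → NEW=0, ERR=3990260596293415/35184372088832
(4,5): OLD=183092901656122855/1125899906842624 → NEW=255, ERR=-104011574588746265/1125899906842624
(4,6): OLD=501462594498248321/18014398509481984 → NEW=0, ERR=501462594498248321/18014398509481984
(5,0): OLD=111496178509195/549755813888 → NEW=255, ERR=-28691554032245/549755813888
(5,1): OLD=616005353884889/4398046511104 → NEW=255, ERR=-505496506446631/4398046511104
(5,2): OLD=7017491578373503/35184372088832 → NEW=255, ERR=-1954523304278657/35184372088832
(5,3): OLD=31139050669896859/281474976710656 → NEW=0, ERR=31139050669896859/281474976710656
(5,4): OLD=5117947950245754889/18014398509481984 → NEW=255, ERR=524276330327848969/18014398509481984
(5,5): OLD=7230424933092324601/144115188075855872 → NEW=0, ERR=7230424933092324601/144115188075855872
(5,6): OLD=227990379446030035575/2305843009213693952 → NEW=0, ERR=227990379446030035575/2305843009213693952
Row 0: ##.#.##
Row 1: ###..#.
Row 2: #.##.##
Row 3: .##.#..
Row 4: .#.#.#.
Row 5: ###.#..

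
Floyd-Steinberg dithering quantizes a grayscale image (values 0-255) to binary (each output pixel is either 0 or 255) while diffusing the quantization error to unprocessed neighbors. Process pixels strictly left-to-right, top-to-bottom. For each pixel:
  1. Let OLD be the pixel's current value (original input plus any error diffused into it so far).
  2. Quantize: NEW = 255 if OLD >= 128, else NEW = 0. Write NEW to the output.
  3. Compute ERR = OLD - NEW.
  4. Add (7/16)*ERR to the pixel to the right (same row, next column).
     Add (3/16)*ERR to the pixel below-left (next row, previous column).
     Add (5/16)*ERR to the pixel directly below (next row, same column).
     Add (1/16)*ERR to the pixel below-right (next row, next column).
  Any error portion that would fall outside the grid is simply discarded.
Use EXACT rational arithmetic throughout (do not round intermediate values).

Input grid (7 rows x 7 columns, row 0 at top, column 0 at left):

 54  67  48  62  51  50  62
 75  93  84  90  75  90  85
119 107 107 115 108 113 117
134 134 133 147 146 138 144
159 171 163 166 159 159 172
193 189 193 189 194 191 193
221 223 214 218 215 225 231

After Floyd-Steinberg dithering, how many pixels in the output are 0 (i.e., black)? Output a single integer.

(0,0): OLD=54 → NEW=0, ERR=54
(0,1): OLD=725/8 → NEW=0, ERR=725/8
(0,2): OLD=11219/128 → NEW=0, ERR=11219/128
(0,3): OLD=205509/2048 → NEW=0, ERR=205509/2048
(0,4): OLD=3109731/32768 → NEW=0, ERR=3109731/32768
(0,5): OLD=47982517/524288 → NEW=0, ERR=47982517/524288
(0,6): OLD=855971315/8388608 → NEW=0, ERR=855971315/8388608
(1,0): OLD=13935/128 → NEW=0, ERR=13935/128
(1,1): OLD=193289/1024 → NEW=255, ERR=-67831/1024
(1,2): OLD=3502525/32768 → NEW=0, ERR=3502525/32768
(1,3): OLD=25086393/131072 → NEW=255, ERR=-8336967/131072
(1,4): OLD=841046859/8388608 → NEW=0, ERR=841046859/8388608
(1,5): OLD=12584764987/67108864 → NEW=255, ERR=-4527995333/67108864
(1,6): OLD=99952702485/1073741824 → NEW=0, ERR=99952702485/1073741824
(2,0): OLD=2303603/16384 → NEW=255, ERR=-1874317/16384
(2,1): OLD=33080353/524288 → NEW=0, ERR=33080353/524288
(2,2): OLD=1274572451/8388608 → NEW=255, ERR=-864522589/8388608
(2,3): OLD=5067669067/67108864 → NEW=0, ERR=5067669067/67108864
(2,4): OLD=83613580859/536870912 → NEW=255, ERR=-53288501701/536870912
(2,5): OLD=1240558672745/17179869184 → NEW=0, ERR=1240558672745/17179869184
(2,6): OLD=47681675215215/274877906944 → NEW=255, ERR=-22412191055505/274877906944
(3,0): OLD=923423811/8388608 → NEW=0, ERR=923423811/8388608
(3,1): OLD=11771176199/67108864 → NEW=255, ERR=-5341584121/67108864
(3,2): OLD=45136481285/536870912 → NEW=0, ERR=45136481285/536870912
(3,3): OLD=391546891475/2147483648 → NEW=255, ERR=-156061438765/2147483648
(3,4): OLD=27885572870211/274877906944 → NEW=0, ERR=27885572870211/274877906944
(3,5): OLD=403426918203001/2199023255552 → NEW=255, ERR=-157324011962759/2199023255552
(3,6): OLD=3227585364943655/35184372088832 → NEW=0, ERR=3227585364943655/35184372088832
(4,0): OLD=191637150093/1073741824 → NEW=255, ERR=-82167015027/1073741824
(4,1): OLD=2324278931113/17179869184 → NEW=255, ERR=-2056587710807/17179869184
(4,2): OLD=32517901796487/274877906944 → NEW=0, ERR=32517901796487/274877906944
(4,3): OLD=482294154818813/2199023255552 → NEW=255, ERR=-78456775346947/2199023255552
(4,4): OLD=2764380850160231/17592186044416 → NEW=255, ERR=-1721626591165849/17592186044416
(4,5): OLD=66072458782863975/562949953421312 → NEW=0, ERR=66072458782863975/562949953421312
(4,6): OLD=2229677365428524545/9007199254740992 → NEW=255, ERR=-67158444530428415/9007199254740992
(5,0): OLD=40308311705611/274877906944 → NEW=255, ERR=-29785554565109/274877906944
(5,1): OLD=267361920660441/2199023255552 → NEW=0, ERR=267361920660441/2199023255552
(5,2): OLD=4732109888301503/17592186044416 → NEW=255, ERR=246102446975423/17592186044416
(5,3): OLD=24349741327370843/140737488355328 → NEW=255, ERR=-11538318203237797/140737488355328
(5,4): OLD=1326995933002331785/9007199254740992 → NEW=255, ERR=-969839876956621175/9007199254740992
(5,5): OLD=12469985169076520697/72057594037927936 → NEW=255, ERR=-5904701310595102983/72057594037927936
(5,6): OLD=186951878157945197687/1152921504606846976 → NEW=255, ERR=-107043105516800781193/1152921504606846976
(6,0): OLD=7386409811008835/35184372088832 → NEW=255, ERR=-1585605071643325/35184372088832
(6,1): OLD=133491621461803167/562949953421312 → NEW=255, ERR=-10060616660631393/562949953421312
(6,2): OLD=1826477548656439549/9007199254740992 → NEW=255, ERR=-470358261302513411/9007199254740992
(6,3): OLD=10824413084182222115/72057594037927936 → NEW=255, ERR=-7550273395489401565/72057594037927936
(6,4): OLD=16576361473992297609/144115188075855872 → NEW=0, ERR=16576361473992297609/144115188075855872
(6,5): OLD=4161148733479759687085/18446744073709551616 → NEW=255, ERR=-542771005316175974995/18446744073709551616
(6,6): OLD=54304717082360862088683/295147905179352825856 → NEW=255, ERR=-20957998738374108504597/295147905179352825856
Output grid:
  Row 0: .......  (7 black, running=7)
  Row 1: .#.#.#.  (4 black, running=11)
  Row 2: #.#.#.#  (3 black, running=14)
  Row 3: .#.#.#.  (4 black, running=18)
  Row 4: ##.##.#  (2 black, running=20)
  Row 5: #.#####  (1 black, running=21)
  Row 6: ####.##  (1 black, running=22)

Answer: 22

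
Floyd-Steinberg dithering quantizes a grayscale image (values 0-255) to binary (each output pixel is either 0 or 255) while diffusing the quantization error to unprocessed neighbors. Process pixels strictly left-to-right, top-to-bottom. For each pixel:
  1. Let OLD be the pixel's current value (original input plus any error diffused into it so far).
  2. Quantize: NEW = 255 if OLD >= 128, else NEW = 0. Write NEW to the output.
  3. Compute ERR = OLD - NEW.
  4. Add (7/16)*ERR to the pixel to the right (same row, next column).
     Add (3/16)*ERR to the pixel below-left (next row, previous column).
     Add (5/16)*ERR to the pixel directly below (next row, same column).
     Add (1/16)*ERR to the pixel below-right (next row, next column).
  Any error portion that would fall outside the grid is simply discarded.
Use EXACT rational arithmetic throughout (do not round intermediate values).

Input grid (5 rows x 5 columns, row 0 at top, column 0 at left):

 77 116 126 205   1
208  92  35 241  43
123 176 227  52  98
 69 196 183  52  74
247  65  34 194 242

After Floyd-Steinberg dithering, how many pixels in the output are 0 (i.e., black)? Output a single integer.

(0,0): OLD=77 → NEW=0, ERR=77
(0,1): OLD=2395/16 → NEW=255, ERR=-1685/16
(0,2): OLD=20461/256 → NEW=0, ERR=20461/256
(0,3): OLD=982907/4096 → NEW=255, ERR=-61573/4096
(0,4): OLD=-365475/65536 → NEW=0, ERR=-365475/65536
(1,0): OLD=54353/256 → NEW=255, ERR=-10927/256
(1,1): OLD=123319/2048 → NEW=0, ERR=123319/2048
(1,2): OLD=5041027/65536 → NEW=0, ERR=5041027/65536
(1,3): OLD=71802439/262144 → NEW=255, ERR=4955719/262144
(1,4): OLD=203794933/4194304 → NEW=0, ERR=203794933/4194304
(2,0): OLD=3963341/32768 → NEW=0, ERR=3963341/32768
(2,1): OLD=272092959/1048576 → NEW=255, ERR=4706079/1048576
(2,2): OLD=4367260701/16777216 → NEW=255, ERR=89070621/16777216
(2,3): OLD=19904010247/268435456 → NEW=0, ERR=19904010247/268435456
(2,4): OLD=630523901553/4294967296 → NEW=255, ERR=-464692758927/4294967296
(3,0): OLD=1805880701/16777216 → NEW=0, ERR=1805880701/16777216
(3,1): OLD=33963721529/134217728 → NEW=255, ERR=-261799111/134217728
(3,2): OLD=850356264259/4294967296 → NEW=255, ERR=-244860396221/4294967296
(3,3): OLD=260054329835/8589934592 → NEW=0, ERR=260054329835/8589934592
(3,4): OLD=7980863604407/137438953472 → NEW=0, ERR=7980863604407/137438953472
(4,0): OLD=601878291763/2147483648 → NEW=255, ERR=54269961523/2147483648
(4,1): OLD=4912381862195/68719476736 → NEW=0, ERR=4912381862195/68719476736
(4,2): OLD=58288499453277/1099511627776 → NEW=0, ERR=58288499453277/1099511627776
(4,3): OLD=4116194824957235/17592186044416 → NEW=255, ERR=-369812616368845/17592186044416
(4,4): OLD=71168600023719397/281474976710656 → NEW=255, ERR=-607519037497883/281474976710656
Output grid:
  Row 0: .#.#.  (3 black, running=3)
  Row 1: #..#.  (3 black, running=6)
  Row 2: .##.#  (2 black, running=8)
  Row 3: .##..  (3 black, running=11)
  Row 4: #..##  (2 black, running=13)

Answer: 13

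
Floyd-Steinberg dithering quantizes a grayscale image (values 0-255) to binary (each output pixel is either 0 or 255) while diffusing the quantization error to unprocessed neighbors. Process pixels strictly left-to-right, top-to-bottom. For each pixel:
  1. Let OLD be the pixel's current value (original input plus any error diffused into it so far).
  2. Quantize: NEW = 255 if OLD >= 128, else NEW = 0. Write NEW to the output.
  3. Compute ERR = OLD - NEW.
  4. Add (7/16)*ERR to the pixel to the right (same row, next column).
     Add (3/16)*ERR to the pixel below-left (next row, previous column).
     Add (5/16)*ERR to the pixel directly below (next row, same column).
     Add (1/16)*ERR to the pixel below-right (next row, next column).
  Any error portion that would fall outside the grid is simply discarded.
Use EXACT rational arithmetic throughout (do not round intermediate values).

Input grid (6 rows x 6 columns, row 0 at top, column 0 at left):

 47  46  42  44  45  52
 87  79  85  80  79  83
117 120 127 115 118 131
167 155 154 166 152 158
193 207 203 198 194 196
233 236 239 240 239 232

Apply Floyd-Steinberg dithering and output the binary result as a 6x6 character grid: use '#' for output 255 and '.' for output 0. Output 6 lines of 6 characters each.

(0,0): OLD=47 → NEW=0, ERR=47
(0,1): OLD=1065/16 → NEW=0, ERR=1065/16
(0,2): OLD=18207/256 → NEW=0, ERR=18207/256
(0,3): OLD=307673/4096 → NEW=0, ERR=307673/4096
(0,4): OLD=5102831/65536 → NEW=0, ERR=5102831/65536
(0,5): OLD=90245769/1048576 → NEW=0, ERR=90245769/1048576
(1,0): OLD=29227/256 → NEW=0, ERR=29227/256
(1,1): OLD=340013/2048 → NEW=255, ERR=-182227/2048
(1,2): OLD=5671601/65536 → NEW=0, ERR=5671601/65536
(1,3): OLD=42042653/262144 → NEW=255, ERR=-24804067/262144
(1,4): OLD=1388614263/16777216 → NEW=0, ERR=1388614263/16777216
(1,5): OLD=40526428945/268435456 → NEW=255, ERR=-27924612335/268435456
(2,0): OLD=4456255/32768 → NEW=255, ERR=-3899585/32768
(2,1): OLD=66575525/1048576 → NEW=0, ERR=66575525/1048576
(2,2): OLD=2659514159/16777216 → NEW=255, ERR=-1618675921/16777216
(2,3): OLD=8609908599/134217728 → NEW=0, ERR=8609908599/134217728
(2,4): OLD=629260800741/4294967296 → NEW=255, ERR=-465955859739/4294967296
(2,5): OLD=3862076698771/68719476736 → NEW=0, ERR=3862076698771/68719476736
(3,0): OLD=2377588047/16777216 → NEW=255, ERR=-1900602033/16777216
(3,1): OLD=13388354083/134217728 → NEW=0, ERR=13388354083/134217728
(3,2): OLD=197017658265/1073741824 → NEW=255, ERR=-76786506855/1073741824
(3,3): OLD=8822747707083/68719476736 → NEW=255, ERR=-8700718860597/68719476736
(3,4): OLD=42469384958827/549755813888 → NEW=0, ERR=42469384958827/549755813888
(3,5): OLD=1781909110124901/8796093022208 → NEW=255, ERR=-461094610538139/8796093022208
(4,0): OLD=378605324993/2147483648 → NEW=255, ERR=-169003005247/2147483648
(4,1): OLD=6296517030733/34359738368 → NEW=255, ERR=-2465216253107/34359738368
(4,2): OLD=144868831410135/1099511627776 → NEW=255, ERR=-135506633672745/1099511627776
(4,3): OLD=2014835818970835/17592186044416 → NEW=0, ERR=2014835818970835/17592186044416
(4,4): OLD=70511146116533763/281474976710656 → NEW=255, ERR=-1264972944683517/281474976710656
(4,5): OLD=821819903764649781/4503599627370496 → NEW=255, ERR=-326598001214826699/4503599627370496
(5,0): OLD=107177215456823/549755813888 → NEW=255, ERR=-33010517084617/549755813888
(5,1): OLD=2802124627095719/17592186044416 → NEW=255, ERR=-1683882814230361/17592186044416
(5,2): OLD=24713562887868189/140737488355328 → NEW=255, ERR=-11174496642740451/140737488355328
(5,3): OLD=1047123206033946255/4503599627370496 → NEW=255, ERR=-101294698945530225/4503599627370496
(5,4): OLD=1993438526610429679/9007199254740992 → NEW=255, ERR=-303397283348523281/9007199254740992
(5,5): OLD=28004483503780759803/144115188075855872 → NEW=255, ERR=-8744889455562487557/144115188075855872
Row 0: ......
Row 1: .#.#.#
Row 2: #.#.#.
Row 3: #.##.#
Row 4: ###.##
Row 5: ######

Answer: ......
.#.#.#
#.#.#.
#.##.#
###.##
######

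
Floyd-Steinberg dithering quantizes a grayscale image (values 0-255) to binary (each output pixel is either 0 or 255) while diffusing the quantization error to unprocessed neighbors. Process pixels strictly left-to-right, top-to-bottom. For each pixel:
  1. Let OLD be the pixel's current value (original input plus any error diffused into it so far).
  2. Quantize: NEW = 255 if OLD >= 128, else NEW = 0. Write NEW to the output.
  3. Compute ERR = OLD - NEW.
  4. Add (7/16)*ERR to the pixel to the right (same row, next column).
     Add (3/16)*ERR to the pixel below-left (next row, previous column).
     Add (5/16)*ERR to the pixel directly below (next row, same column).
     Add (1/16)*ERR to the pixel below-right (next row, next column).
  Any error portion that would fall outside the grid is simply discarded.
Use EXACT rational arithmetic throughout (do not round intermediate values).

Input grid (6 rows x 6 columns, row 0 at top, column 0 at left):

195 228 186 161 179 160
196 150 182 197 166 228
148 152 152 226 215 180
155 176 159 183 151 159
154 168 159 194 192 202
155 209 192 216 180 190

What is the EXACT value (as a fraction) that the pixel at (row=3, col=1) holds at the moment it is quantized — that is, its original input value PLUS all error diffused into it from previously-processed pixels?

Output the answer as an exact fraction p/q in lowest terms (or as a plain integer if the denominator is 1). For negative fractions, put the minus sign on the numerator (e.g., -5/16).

Answer: 4570529497/33554432

Derivation:
(0,0): OLD=195 → NEW=255, ERR=-60
(0,1): OLD=807/4 → NEW=255, ERR=-213/4
(0,2): OLD=10413/64 → NEW=255, ERR=-5907/64
(0,3): OLD=123515/1024 → NEW=0, ERR=123515/1024
(0,4): OLD=3797341/16384 → NEW=255, ERR=-380579/16384
(0,5): OLD=39278987/262144 → NEW=255, ERR=-27567733/262144
(1,0): OLD=10705/64 → NEW=255, ERR=-5615/64
(1,1): OLD=37847/512 → NEW=0, ERR=37847/512
(1,2): OLD=3355203/16384 → NEW=255, ERR=-822717/16384
(1,3): OLD=13277655/65536 → NEW=255, ERR=-3434025/65536
(1,4): OLD=518572085/4194304 → NEW=0, ERR=518572085/4194304
(1,5): OLD=16627978723/67108864 → NEW=255, ERR=-484781597/67108864
(2,0): OLD=1101357/8192 → NEW=255, ERR=-987603/8192
(2,1): OLD=28169375/262144 → NEW=0, ERR=28169375/262144
(2,2): OLD=747071837/4194304 → NEW=255, ERR=-322475683/4194304
(2,3): OLD=6577743093/33554432 → NEW=255, ERR=-1978637067/33554432
(2,4): OLD=239668553631/1073741824 → NEW=255, ERR=-34135611489/1073741824
(2,5): OLD=2947399098697/17179869184 → NEW=255, ERR=-1433467543223/17179869184
(3,0): OLD=576608765/4194304 → NEW=255, ERR=-492938755/4194304
(3,1): OLD=4570529497/33554432 → NEW=255, ERR=-3985850663/33554432
Target (3,1): original=176, with diffused error = 4570529497/33554432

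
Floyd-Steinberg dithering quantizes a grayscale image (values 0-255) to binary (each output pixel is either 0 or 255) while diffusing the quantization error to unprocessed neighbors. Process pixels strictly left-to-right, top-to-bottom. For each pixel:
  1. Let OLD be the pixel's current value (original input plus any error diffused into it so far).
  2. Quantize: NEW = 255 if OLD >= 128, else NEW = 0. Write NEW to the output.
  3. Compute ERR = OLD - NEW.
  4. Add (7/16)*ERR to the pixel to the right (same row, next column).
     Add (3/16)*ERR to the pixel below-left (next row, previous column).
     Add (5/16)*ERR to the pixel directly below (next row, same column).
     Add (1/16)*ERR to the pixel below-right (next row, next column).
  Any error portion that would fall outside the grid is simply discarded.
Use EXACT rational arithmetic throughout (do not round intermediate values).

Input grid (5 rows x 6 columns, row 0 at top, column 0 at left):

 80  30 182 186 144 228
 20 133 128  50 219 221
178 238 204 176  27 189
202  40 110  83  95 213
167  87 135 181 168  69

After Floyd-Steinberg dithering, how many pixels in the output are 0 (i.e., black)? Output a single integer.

Answer: 13

Derivation:
(0,0): OLD=80 → NEW=0, ERR=80
(0,1): OLD=65 → NEW=0, ERR=65
(0,2): OLD=3367/16 → NEW=255, ERR=-713/16
(0,3): OLD=42625/256 → NEW=255, ERR=-22655/256
(0,4): OLD=431239/4096 → NEW=0, ERR=431239/4096
(0,5): OLD=17960881/65536 → NEW=255, ERR=1249201/65536
(1,0): OLD=915/16 → NEW=0, ERR=915/16
(1,1): OLD=22397/128 → NEW=255, ERR=-10243/128
(1,2): OLD=272521/4096 → NEW=0, ERR=272521/4096
(1,3): OLD=1120809/16384 → NEW=0, ERR=1120809/16384
(1,4): OLD=293467839/1048576 → NEW=255, ERR=26080959/1048576
(1,5): OLD=4100664713/16777216 → NEW=255, ERR=-177525367/16777216
(2,0): OLD=370415/2048 → NEW=255, ERR=-151825/2048
(2,1): OLD=12884941/65536 → NEW=255, ERR=-3826739/65536
(2,2): OLD=217129303/1048576 → NEW=255, ERR=-50257577/1048576
(2,3): OLD=1553827055/8388608 → NEW=255, ERR=-585267985/8388608
(2,4): OLD=1755614557/268435456 → NEW=0, ERR=1755614557/268435456
(2,5): OLD=816512816987/4294967296 → NEW=255, ERR=-278703843493/4294967296
(3,0): OLD=176040135/1048576 → NEW=255, ERR=-91346745/1048576
(3,1): OLD=-251492413/8388608 → NEW=0, ERR=-251492413/8388608
(3,2): OLD=4373786781/67108864 → NEW=0, ERR=4373786781/67108864
(3,3): OLD=377706341795/4294967296 → NEW=0, ERR=377706341795/4294967296
(3,4): OLD=4088487554123/34359738368 → NEW=0, ERR=4088487554123/34359738368
(3,5): OLD=134793966160581/549755813888 → NEW=255, ERR=-5393766380859/549755813888
(4,0): OLD=18006013537/134217728 → NEW=255, ERR=-16219507103/134217728
(4,1): OLD=67725471941/2147483648 → NEW=0, ERR=67725471941/2147483648
(4,2): OLD=12629252646383/68719476736 → NEW=255, ERR=-4894213921297/68719476736
(4,3): OLD=223978297510459/1099511627776 → NEW=255, ERR=-56397167572421/1099511627776
(4,4): OLD=3279195316328987/17592186044416 → NEW=255, ERR=-1206812124997093/17592186044416
(4,5): OLD=12204391524829149/281474976710656 → NEW=0, ERR=12204391524829149/281474976710656
Output grid:
  Row 0: ..##.#  (3 black, running=3)
  Row 1: .#..##  (3 black, running=6)
  Row 2: ####.#  (1 black, running=7)
  Row 3: #....#  (4 black, running=11)
  Row 4: #.###.  (2 black, running=13)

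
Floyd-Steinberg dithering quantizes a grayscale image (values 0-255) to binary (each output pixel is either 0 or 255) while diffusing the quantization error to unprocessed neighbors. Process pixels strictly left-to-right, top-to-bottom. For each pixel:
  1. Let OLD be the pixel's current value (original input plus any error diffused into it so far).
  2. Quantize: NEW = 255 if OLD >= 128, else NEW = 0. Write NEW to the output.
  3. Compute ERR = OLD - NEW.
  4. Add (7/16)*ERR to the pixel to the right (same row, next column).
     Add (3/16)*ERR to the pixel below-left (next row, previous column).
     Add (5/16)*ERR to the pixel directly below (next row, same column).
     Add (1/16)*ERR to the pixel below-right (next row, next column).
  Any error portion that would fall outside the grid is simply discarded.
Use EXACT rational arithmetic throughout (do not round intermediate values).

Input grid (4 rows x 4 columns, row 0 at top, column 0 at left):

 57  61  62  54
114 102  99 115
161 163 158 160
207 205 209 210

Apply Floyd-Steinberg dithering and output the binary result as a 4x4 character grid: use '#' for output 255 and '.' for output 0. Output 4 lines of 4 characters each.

(0,0): OLD=57 → NEW=0, ERR=57
(0,1): OLD=1375/16 → NEW=0, ERR=1375/16
(0,2): OLD=25497/256 → NEW=0, ERR=25497/256
(0,3): OLD=399663/4096 → NEW=0, ERR=399663/4096
(1,0): OLD=37869/256 → NEW=255, ERR=-27411/256
(1,1): OLD=213499/2048 → NEW=0, ERR=213499/2048
(1,2): OLD=13067799/65536 → NEW=255, ERR=-3643881/65536
(1,3): OLD=133579345/1048576 → NEW=0, ERR=133579345/1048576
(2,0): OLD=4819705/32768 → NEW=255, ERR=-3536135/32768
(2,1): OLD=137622979/1048576 → NEW=255, ERR=-129763901/1048576
(2,2): OLD=245123983/2097152 → NEW=0, ERR=245123983/2097152
(2,3): OLD=8303766259/33554432 → NEW=255, ERR=-252613901/33554432
(3,0): OLD=2517810409/16777216 → NEW=255, ERR=-1760379671/16777216
(3,1): OLD=36397973175/268435456 → NEW=255, ERR=-32053068105/268435456
(3,2): OLD=790873744969/4294967296 → NEW=255, ERR=-304342915511/4294967296
(3,3): OLD=12641030726527/68719476736 → NEW=255, ERR=-4882435841153/68719476736
Row 0: ....
Row 1: #.#.
Row 2: ##.#
Row 3: ####

Answer: ....
#.#.
##.#
####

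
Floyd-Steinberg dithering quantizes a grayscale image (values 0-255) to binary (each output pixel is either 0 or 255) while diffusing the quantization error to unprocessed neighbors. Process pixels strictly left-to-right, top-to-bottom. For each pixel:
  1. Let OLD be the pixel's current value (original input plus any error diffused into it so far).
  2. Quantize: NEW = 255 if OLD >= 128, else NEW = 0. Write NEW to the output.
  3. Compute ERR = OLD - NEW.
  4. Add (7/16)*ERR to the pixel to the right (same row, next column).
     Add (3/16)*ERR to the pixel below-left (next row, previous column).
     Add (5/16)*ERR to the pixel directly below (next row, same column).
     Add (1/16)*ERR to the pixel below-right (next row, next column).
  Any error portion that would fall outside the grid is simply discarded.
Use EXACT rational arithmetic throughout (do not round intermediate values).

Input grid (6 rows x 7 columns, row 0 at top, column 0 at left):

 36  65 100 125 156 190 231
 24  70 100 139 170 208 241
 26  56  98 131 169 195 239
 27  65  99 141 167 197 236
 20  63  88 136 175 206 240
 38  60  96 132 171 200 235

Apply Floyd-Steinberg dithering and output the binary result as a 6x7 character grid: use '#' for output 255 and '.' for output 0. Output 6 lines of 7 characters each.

Answer: ..#.###
...#.##
.#.####
...#.##
..#.###
..#.#.#

Derivation:
(0,0): OLD=36 → NEW=0, ERR=36
(0,1): OLD=323/4 → NEW=0, ERR=323/4
(0,2): OLD=8661/64 → NEW=255, ERR=-7659/64
(0,3): OLD=74387/1024 → NEW=0, ERR=74387/1024
(0,4): OLD=3076613/16384 → NEW=255, ERR=-1101307/16384
(0,5): OLD=42098211/262144 → NEW=255, ERR=-24748509/262144
(0,6): OLD=795644661/4194304 → NEW=255, ERR=-273902859/4194304
(1,0): OLD=3225/64 → NEW=0, ERR=3225/64
(1,1): OLD=49711/512 → NEW=0, ERR=49711/512
(1,2): OLD=2027483/16384 → NEW=0, ERR=2027483/16384
(1,3): OLD=12829183/65536 → NEW=255, ERR=-3882497/65536
(1,4): OLD=461014749/4194304 → NEW=0, ERR=461014749/4194304
(1,5): OLD=7051111533/33554432 → NEW=255, ERR=-1505268627/33554432
(1,6): OLD=104725085891/536870912 → NEW=255, ERR=-32176996669/536870912
(2,0): OLD=491125/8192 → NEW=0, ERR=491125/8192
(2,1): OLD=36417623/262144 → NEW=255, ERR=-30429097/262144
(2,2): OLD=339098821/4194304 → NEW=0, ERR=339098821/4194304
(2,3): OLD=5912316893/33554432 → NEW=255, ERR=-2644063267/33554432
(2,4): OLD=42079843437/268435456 → NEW=255, ERR=-26371197843/268435456
(2,5): OLD=1147897883343/8589934592 → NEW=255, ERR=-1042535437617/8589934592
(2,6): OLD=22590653314457/137438953472 → NEW=255, ERR=-12456279820903/137438953472
(3,0): OLD=100538917/4194304 → NEW=0, ERR=100538917/4194304
(3,1): OLD=1950136641/33554432 → NEW=0, ERR=1950136641/33554432
(3,2): OLD=34269007699/268435456 → NEW=0, ERR=34269007699/268435456
(3,3): OLD=170574910741/1073741824 → NEW=255, ERR=-103229254379/1073741824
(3,4): OLD=9147588820517/137438953472 → NEW=0, ERR=9147588820517/137438953472
(3,5): OLD=181483487659839/1099511627776 → NEW=255, ERR=-98891977423041/1099511627776
(3,6): OLD=2827816335669793/17592186044416 → NEW=255, ERR=-1658191105656287/17592186044416
(4,0): OLD=20609384843/536870912 → NEW=0, ERR=20609384843/536870912
(4,1): OLD=1059925532047/8589934592 → NEW=0, ERR=1059925532047/8589934592
(4,2): OLD=23018880736705/137438953472 → NEW=255, ERR=-12028052398655/137438953472
(4,3): OLD=96896285782683/1099511627776 → NEW=0, ERR=96896285782683/1099511627776
(4,4): OLD=1860213711159521/8796093022208 → NEW=255, ERR=-382790009503519/8796093022208
(4,5): OLD=40909744927559905/281474976710656 → NEW=255, ERR=-30866374133657375/281474976710656
(4,6): OLD=706827656960515959/4503599627370496 → NEW=255, ERR=-441590248018960521/4503599627370496
(5,0): OLD=10051207615517/137438953472 → NEW=0, ERR=10051207615517/137438953472
(5,1): OLD=128142868264671/1099511627776 → NEW=0, ERR=128142868264671/1099511627776
(5,2): OLD=1265543583810249/8796093022208 → NEW=255, ERR=-977460136852791/8796093022208
(5,3): OLD=6846406777108301/70368744177664 → NEW=0, ERR=6846406777108301/70368744177664
(5,4): OLD=832774851278218927/4503599627370496 → NEW=255, ERR=-315643053701257553/4503599627370496
(5,5): OLD=4105974136030755519/36028797018963968 → NEW=0, ERR=4105974136030755519/36028797018963968
(5,6): OLD=142595589933653243473/576460752303423488 → NEW=255, ERR=-4401901903719745967/576460752303423488
Row 0: ..#.###
Row 1: ...#.##
Row 2: .#.####
Row 3: ...#.##
Row 4: ..#.###
Row 5: ..#.#.#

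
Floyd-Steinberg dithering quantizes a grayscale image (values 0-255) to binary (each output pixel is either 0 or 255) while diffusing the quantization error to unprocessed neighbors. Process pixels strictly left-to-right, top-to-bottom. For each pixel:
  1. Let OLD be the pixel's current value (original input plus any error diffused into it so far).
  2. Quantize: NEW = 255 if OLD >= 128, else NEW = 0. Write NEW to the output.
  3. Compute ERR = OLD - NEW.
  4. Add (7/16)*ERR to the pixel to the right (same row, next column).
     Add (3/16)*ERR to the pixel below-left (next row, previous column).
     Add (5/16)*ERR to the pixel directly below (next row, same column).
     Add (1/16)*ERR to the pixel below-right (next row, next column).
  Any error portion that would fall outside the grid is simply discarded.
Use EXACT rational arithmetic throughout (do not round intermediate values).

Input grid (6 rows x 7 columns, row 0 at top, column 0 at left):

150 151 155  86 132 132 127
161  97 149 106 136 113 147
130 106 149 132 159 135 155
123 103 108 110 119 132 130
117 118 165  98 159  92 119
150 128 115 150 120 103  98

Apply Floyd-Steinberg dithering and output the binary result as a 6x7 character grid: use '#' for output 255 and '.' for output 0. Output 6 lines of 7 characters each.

Answer: #.#.#.#
#.#.#.#
.#.#.#.
#.#.#.#
.#.#.#.
#.#.#.#

Derivation:
(0,0): OLD=150 → NEW=255, ERR=-105
(0,1): OLD=1681/16 → NEW=0, ERR=1681/16
(0,2): OLD=51447/256 → NEW=255, ERR=-13833/256
(0,3): OLD=255425/4096 → NEW=0, ERR=255425/4096
(0,4): OLD=10438727/65536 → NEW=255, ERR=-6272953/65536
(0,5): OLD=94501361/1048576 → NEW=0, ERR=94501361/1048576
(0,6): OLD=2792215959/16777216 → NEW=255, ERR=-1485974121/16777216
(1,0): OLD=37859/256 → NEW=255, ERR=-27421/256
(1,1): OLD=135733/2048 → NEW=0, ERR=135733/2048
(1,2): OLD=11755097/65536 → NEW=255, ERR=-4956583/65536
(1,3): OLD=18631717/262144 → NEW=0, ERR=18631717/262144
(1,4): OLD=2650446095/16777216 → NEW=255, ERR=-1627743985/16777216
(1,5): OLD=10217654591/134217728 → NEW=0, ERR=10217654591/134217728
(1,6): OLD=339860887761/2147483648 → NEW=255, ERR=-207747442479/2147483648
(2,0): OLD=3570199/32768 → NEW=0, ERR=3570199/32768
(2,1): OLD=160959597/1048576 → NEW=255, ERR=-106427283/1048576
(2,2): OLD=1651363463/16777216 → NEW=0, ERR=1651363463/16777216
(2,3): OLD=23401528335/134217728 → NEW=255, ERR=-10823992305/134217728
(2,4): OLD=120382298687/1073741824 → NEW=0, ERR=120382298687/1073741824
(2,5): OLD=6309735671061/34359738368 → NEW=255, ERR=-2451997612779/34359738368
(2,6): OLD=54044092040163/549755813888 → NEW=0, ERR=54044092040163/549755813888
(3,0): OLD=2315547559/16777216 → NEW=255, ERR=-1962642521/16777216
(3,1): OLD=6089101979/134217728 → NEW=0, ERR=6089101979/134217728
(3,2): OLD=147255908609/1073741824 → NEW=255, ERR=-126548256511/1073741824
(3,3): OLD=259455570039/4294967296 → NEW=0, ERR=259455570039/4294967296
(3,4): OLD=89084686696359/549755813888 → NEW=255, ERR=-51103045845081/549755813888
(3,5): OLD=415485581020901/4398046511104 → NEW=0, ERR=415485581020901/4398046511104
(3,6): OLD=13904243797413435/70368744177664 → NEW=255, ERR=-4039785967890885/70368744177664
(4,0): OLD=191017191913/2147483648 → NEW=0, ERR=191017191913/2147483648
(4,1): OLD=4868189847381/34359738368 → NEW=255, ERR=-3893543436459/34359738368
(4,2): OLD=50992927982107/549755813888 → NEW=0, ERR=50992927982107/549755813888
(4,3): OLD=583458666003609/4398046511104 → NEW=255, ERR=-538043194327911/4398046511104
(4,4): OLD=3445172688466299/35184372088832 → NEW=0, ERR=3445172688466299/35184372088832
(4,5): OLD=166393507777878651/1125899906842624 → NEW=255, ERR=-120710968466990469/1125899906842624
(4,6): OLD=1081918074669502669/18014398509481984 → NEW=0, ERR=1081918074669502669/18014398509481984
(5,0): OLD=86064117126863/549755813888 → NEW=255, ERR=-54123615414577/549755813888
(5,1): OLD=318715154549957/4398046511104 → NEW=0, ERR=318715154549957/4398046511104
(5,2): OLD=5125312819357427/35184372088832 → NEW=255, ERR=-3846702063294733/35184372088832
(5,3): OLD=24796458126635487/281474976710656 → NEW=0, ERR=24796458126635487/281474976710656
(5,4): OLD=2907384315689322933/18014398509481984 → NEW=255, ERR=-1686287304228582987/18014398509481984
(5,5): OLD=6618261388585122149/144115188075855872 → NEW=0, ERR=6618261388585122149/144115188075855872
(5,6): OLD=300126163646043189067/2305843009213693952 → NEW=255, ERR=-287863803703448768693/2305843009213693952
Row 0: #.#.#.#
Row 1: #.#.#.#
Row 2: .#.#.#.
Row 3: #.#.#.#
Row 4: .#.#.#.
Row 5: #.#.#.#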